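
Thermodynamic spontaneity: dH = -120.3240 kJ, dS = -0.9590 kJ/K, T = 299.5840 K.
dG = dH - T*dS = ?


T*dS = 299.5840 * -0.9590 = -287.3011 kJ
dG = -120.3240 + 287.3011 = 166.9771 kJ (non-spontaneous)

dG = 166.9771 kJ, non-spontaneous


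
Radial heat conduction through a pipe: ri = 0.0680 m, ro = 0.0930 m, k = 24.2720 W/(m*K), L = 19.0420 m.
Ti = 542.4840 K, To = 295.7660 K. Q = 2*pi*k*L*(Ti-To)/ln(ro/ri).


dT = 246.7180 K
ln(ro/ri) = 0.3131
Q = 2*pi*24.2720*19.0420*246.7180 / 0.3131 = 2288374.7742 W

2288374.7742 W


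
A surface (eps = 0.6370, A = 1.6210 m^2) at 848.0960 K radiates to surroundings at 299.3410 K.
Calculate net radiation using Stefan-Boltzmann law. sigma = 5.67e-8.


T^4 = 5.1734e+11
Tsurr^4 = 8.0291e+09
Q = 0.6370 * 5.67e-8 * 1.6210 * 5.0932e+11 = 29818.9655 W

29818.9655 W


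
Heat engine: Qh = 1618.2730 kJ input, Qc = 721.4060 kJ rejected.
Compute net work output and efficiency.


W = 1618.2730 - 721.4060 = 896.8670 kJ
eta = 896.8670 / 1618.2730 = 0.5542 = 55.4212%

W = 896.8670 kJ, eta = 55.4212%


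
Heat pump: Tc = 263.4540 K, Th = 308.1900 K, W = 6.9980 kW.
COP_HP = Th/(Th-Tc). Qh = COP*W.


COP = 308.1900 / 44.7360 = 6.8891
Qh = 6.8891 * 6.9980 = 48.2098 kW

COP = 6.8891, Qh = 48.2098 kW


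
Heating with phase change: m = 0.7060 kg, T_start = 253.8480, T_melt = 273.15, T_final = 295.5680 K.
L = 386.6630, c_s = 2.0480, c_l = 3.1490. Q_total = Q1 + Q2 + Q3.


Q1 (sensible, solid) = 0.7060 * 2.0480 * 19.3020 = 27.9085 kJ
Q2 (latent) = 0.7060 * 386.6630 = 272.9841 kJ
Q3 (sensible, liquid) = 0.7060 * 3.1490 * 22.4180 = 49.8396 kJ
Q_total = 350.7322 kJ

350.7322 kJ


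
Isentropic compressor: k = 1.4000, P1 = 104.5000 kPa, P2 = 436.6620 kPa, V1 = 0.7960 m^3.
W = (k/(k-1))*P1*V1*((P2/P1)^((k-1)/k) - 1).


(k-1)/k = 0.2857
(P2/P1)^exp = 1.5047
W = 3.5000 * 104.5000 * 0.7960 * (1.5047 - 1) = 146.9237 kJ

146.9237 kJ


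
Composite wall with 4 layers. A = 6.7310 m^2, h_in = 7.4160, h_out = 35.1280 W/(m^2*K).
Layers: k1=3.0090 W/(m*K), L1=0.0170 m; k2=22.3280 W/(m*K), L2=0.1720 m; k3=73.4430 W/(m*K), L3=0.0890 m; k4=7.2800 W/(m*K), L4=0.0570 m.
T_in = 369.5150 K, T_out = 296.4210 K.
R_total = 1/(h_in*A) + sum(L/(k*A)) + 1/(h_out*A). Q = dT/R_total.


R_conv_in = 1/(7.4160*6.7310) = 0.0200
R_1 = 0.0170/(3.0090*6.7310) = 0.0008
R_2 = 0.1720/(22.3280*6.7310) = 0.0011
R_3 = 0.0890/(73.4430*6.7310) = 0.0002
R_4 = 0.0570/(7.2800*6.7310) = 0.0012
R_conv_out = 1/(35.1280*6.7310) = 0.0042
R_total = 0.0276 K/W
Q = 73.0940 / 0.0276 = 2649.3338 W

R_total = 0.0276 K/W, Q = 2649.3338 W


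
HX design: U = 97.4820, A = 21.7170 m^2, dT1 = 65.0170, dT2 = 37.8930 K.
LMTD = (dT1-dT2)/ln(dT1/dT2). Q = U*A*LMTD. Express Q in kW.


LMTD = 50.2406 K
Q = 97.4820 * 21.7170 * 50.2406 = 106360.1271 W = 106.3601 kW

106.3601 kW


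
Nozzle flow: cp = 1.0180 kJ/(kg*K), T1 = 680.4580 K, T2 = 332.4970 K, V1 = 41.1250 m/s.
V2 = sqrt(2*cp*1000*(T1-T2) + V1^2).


dT = 347.9610 K
2*cp*1000*dT = 708448.5960
V1^2 = 1691.2656
V2 = sqrt(710139.8616) = 842.6980 m/s

842.6980 m/s


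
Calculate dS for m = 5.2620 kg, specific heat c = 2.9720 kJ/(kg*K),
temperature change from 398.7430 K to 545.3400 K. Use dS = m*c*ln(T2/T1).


T2/T1 = 1.3676
ln(T2/T1) = 0.3131
dS = 5.2620 * 2.9720 * 0.3131 = 4.8963 kJ/K

4.8963 kJ/K


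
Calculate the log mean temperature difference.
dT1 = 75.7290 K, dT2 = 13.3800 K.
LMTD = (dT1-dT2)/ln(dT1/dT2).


dT1/dT2 = 5.6599
ln(dT1/dT2) = 1.7334
LMTD = 62.3490 / 1.7334 = 35.9692 K

35.9692 K


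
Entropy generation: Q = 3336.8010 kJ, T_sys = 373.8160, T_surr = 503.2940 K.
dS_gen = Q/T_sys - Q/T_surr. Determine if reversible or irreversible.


dS_sys = 3336.8010/373.8160 = 8.9263 kJ/K
dS_surr = -3336.8010/503.2940 = -6.6299 kJ/K
dS_gen = 8.9263 - 6.6299 = 2.2964 kJ/K (irreversible)

dS_gen = 2.2964 kJ/K, irreversible


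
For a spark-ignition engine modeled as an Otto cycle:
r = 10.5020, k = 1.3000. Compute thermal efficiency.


r^(k-1) = 2.0248
eta = 1 - 1/2.0248 = 0.5061 = 50.6123%

50.6123%


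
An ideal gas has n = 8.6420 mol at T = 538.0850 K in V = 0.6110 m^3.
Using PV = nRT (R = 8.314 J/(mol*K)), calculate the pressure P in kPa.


P = nRT/V = 8.6420 * 8.314 * 538.0850 / 0.6110
= 38661.1856 / 0.6110 = 63275.2628 Pa = 63.2753 kPa

63.2753 kPa


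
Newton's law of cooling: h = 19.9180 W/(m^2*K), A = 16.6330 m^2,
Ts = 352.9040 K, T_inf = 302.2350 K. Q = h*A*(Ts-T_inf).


dT = 50.6690 K
Q = 19.9180 * 16.6330 * 50.6690 = 16786.4418 W

16786.4418 W


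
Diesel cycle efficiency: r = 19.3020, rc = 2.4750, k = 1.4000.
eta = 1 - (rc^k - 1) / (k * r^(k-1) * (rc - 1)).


r^(k-1) = 3.2677
rc^k = 3.5564
eta = 0.6212 = 62.1156%

62.1156%


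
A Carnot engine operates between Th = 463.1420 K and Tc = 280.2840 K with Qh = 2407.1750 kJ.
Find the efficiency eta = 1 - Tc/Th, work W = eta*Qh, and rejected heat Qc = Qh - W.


eta = 1 - 280.2840/463.1420 = 0.3948
W = 0.3948 * 2407.1750 = 950.4023 kJ
Qc = 2407.1750 - 950.4023 = 1456.7727 kJ

eta = 39.4821%, W = 950.4023 kJ, Qc = 1456.7727 kJ


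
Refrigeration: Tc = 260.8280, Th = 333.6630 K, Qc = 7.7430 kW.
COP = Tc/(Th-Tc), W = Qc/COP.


COP = 260.8280 / 72.8350 = 3.5811
W = 7.7430 / 3.5811 = 2.1622 kW

COP = 3.5811, W = 2.1622 kW


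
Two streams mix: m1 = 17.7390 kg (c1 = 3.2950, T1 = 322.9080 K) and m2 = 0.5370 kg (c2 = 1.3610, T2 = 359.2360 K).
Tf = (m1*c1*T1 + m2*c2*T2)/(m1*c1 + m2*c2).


num = 19136.5244
den = 59.1809
Tf = 323.3566 K

323.3566 K


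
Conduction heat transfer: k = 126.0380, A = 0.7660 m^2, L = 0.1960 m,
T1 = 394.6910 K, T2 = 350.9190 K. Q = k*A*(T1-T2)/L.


dT = 43.7720 K
Q = 126.0380 * 0.7660 * 43.7720 / 0.1960 = 21561.0840 W

21561.0840 W


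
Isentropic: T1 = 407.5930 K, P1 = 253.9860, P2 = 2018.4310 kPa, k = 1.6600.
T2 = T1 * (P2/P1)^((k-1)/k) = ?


(k-1)/k = 0.3976
(P2/P1)^exp = 2.2799
T2 = 407.5930 * 2.2799 = 929.2642 K

929.2642 K


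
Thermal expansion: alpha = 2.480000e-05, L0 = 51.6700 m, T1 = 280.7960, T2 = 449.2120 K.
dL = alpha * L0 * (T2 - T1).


dT = 168.4160 K
dL = 2.480000e-05 * 51.6700 * 168.4160 = 0.215811 m
L_final = 51.885811 m

dL = 0.215811 m


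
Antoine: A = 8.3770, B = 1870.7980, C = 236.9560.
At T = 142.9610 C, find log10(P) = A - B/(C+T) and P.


C+T = 379.9170
B/(C+T) = 4.9242
log10(P) = 8.3770 - 4.9242 = 3.4528
P = 10^3.4528 = 2836.4283 mmHg

2836.4283 mmHg


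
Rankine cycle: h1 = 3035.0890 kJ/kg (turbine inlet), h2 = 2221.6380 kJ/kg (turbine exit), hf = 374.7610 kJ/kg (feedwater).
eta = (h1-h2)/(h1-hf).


W = 813.4510 kJ/kg
Q_in = 2660.3280 kJ/kg
eta = 0.3058 = 30.5771%

eta = 30.5771%


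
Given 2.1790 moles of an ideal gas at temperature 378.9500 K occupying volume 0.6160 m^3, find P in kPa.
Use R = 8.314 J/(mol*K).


P = nRT/V = 2.1790 * 8.314 * 378.9500 / 0.6160
= 6865.1363 / 0.6160 = 11144.7017 Pa = 11.1447 kPa

11.1447 kPa


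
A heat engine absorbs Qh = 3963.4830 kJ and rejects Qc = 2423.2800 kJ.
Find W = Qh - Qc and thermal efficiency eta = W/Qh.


W = 3963.4830 - 2423.2800 = 1540.2030 kJ
eta = 1540.2030 / 3963.4830 = 0.3886 = 38.8598%

W = 1540.2030 kJ, eta = 38.8598%


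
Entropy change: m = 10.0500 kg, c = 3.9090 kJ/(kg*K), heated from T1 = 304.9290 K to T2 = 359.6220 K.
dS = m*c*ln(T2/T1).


T2/T1 = 1.1794
ln(T2/T1) = 0.1650
dS = 10.0500 * 3.9090 * 0.1650 = 6.4811 kJ/K

6.4811 kJ/K


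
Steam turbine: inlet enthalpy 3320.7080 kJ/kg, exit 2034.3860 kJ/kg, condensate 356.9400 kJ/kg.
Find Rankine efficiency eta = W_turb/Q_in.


W = 1286.3220 kJ/kg
Q_in = 2963.7680 kJ/kg
eta = 0.4340 = 43.4016%

eta = 43.4016%


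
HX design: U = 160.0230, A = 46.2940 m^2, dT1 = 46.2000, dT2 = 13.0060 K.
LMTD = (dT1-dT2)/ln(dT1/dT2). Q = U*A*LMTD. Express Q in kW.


LMTD = 26.1871 K
Q = 160.0230 * 46.2940 * 26.1871 = 193997.0351 W = 193.9970 kW

193.9970 kW


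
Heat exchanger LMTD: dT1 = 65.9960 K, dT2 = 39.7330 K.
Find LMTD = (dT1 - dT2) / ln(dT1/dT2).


dT1/dT2 = 1.6610
ln(dT1/dT2) = 0.5074
LMTD = 26.2630 / 0.5074 = 51.7587 K

51.7587 K


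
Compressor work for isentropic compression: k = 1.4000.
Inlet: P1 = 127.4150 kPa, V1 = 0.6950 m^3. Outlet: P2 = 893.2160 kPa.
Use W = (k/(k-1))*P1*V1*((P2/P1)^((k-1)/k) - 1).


(k-1)/k = 0.2857
(P2/P1)^exp = 1.7444
W = 3.5000 * 127.4150 * 0.6950 * (1.7444 - 1) = 230.7081 kJ

230.7081 kJ


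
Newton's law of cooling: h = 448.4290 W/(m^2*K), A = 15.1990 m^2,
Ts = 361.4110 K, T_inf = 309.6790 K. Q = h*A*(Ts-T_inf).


dT = 51.7320 K
Q = 448.4290 * 15.1990 * 51.7320 = 352588.3631 W

352588.3631 W


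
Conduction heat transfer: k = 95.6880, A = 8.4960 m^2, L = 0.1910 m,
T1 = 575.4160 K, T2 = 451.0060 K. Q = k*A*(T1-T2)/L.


dT = 124.4100 K
Q = 95.6880 * 8.4960 * 124.4100 / 0.1910 = 529534.0655 W

529534.0655 W


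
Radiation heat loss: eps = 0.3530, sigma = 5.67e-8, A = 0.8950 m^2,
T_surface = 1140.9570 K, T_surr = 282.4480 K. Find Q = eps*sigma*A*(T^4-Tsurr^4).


T^4 = 1.6946e+12
Tsurr^4 = 6.3643e+09
Q = 0.3530 * 5.67e-8 * 0.8950 * 1.6883e+12 = 30242.9263 W

30242.9263 W


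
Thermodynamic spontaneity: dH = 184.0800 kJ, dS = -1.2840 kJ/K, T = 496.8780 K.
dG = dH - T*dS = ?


T*dS = 496.8780 * -1.2840 = -637.9914 kJ
dG = 184.0800 + 637.9914 = 822.0714 kJ (non-spontaneous)

dG = 822.0714 kJ, non-spontaneous


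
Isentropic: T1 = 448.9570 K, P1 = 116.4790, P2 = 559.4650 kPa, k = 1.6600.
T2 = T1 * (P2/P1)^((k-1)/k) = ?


(k-1)/k = 0.3976
(P2/P1)^exp = 1.8662
T2 = 448.9570 * 1.8662 = 837.8623 K

837.8623 K


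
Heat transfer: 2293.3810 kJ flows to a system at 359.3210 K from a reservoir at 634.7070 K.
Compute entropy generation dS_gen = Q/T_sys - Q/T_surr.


dS_sys = 2293.3810/359.3210 = 6.3825 kJ/K
dS_surr = -2293.3810/634.7070 = -3.6133 kJ/K
dS_gen = 6.3825 - 3.6133 = 2.7693 kJ/K (irreversible)

dS_gen = 2.7693 kJ/K, irreversible


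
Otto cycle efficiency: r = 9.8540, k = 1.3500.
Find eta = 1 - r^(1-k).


r^(k-1) = 2.2272
eta = 1 - 1/2.2272 = 0.5510 = 55.1011%

55.1011%


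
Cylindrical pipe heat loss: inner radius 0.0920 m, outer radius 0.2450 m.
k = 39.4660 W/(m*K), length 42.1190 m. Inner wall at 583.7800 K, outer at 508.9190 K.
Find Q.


dT = 74.8610 K
ln(ro/ri) = 0.9795
Q = 2*pi*39.4660*42.1190*74.8610 / 0.9795 = 798262.4110 W

798262.4110 W


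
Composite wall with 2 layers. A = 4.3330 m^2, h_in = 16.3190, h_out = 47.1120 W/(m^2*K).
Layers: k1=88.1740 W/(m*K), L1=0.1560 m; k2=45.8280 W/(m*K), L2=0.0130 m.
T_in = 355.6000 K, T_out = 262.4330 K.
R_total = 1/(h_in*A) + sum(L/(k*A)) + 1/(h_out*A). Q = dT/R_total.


R_conv_in = 1/(16.3190*4.3330) = 0.0141
R_1 = 0.1560/(88.1740*4.3330) = 0.0004
R_2 = 0.0130/(45.8280*4.3330) = 6.5467e-05
R_conv_out = 1/(47.1120*4.3330) = 0.0049
R_total = 0.0195 K/W
Q = 93.1670 / 0.0195 = 4774.1969 W

R_total = 0.0195 K/W, Q = 4774.1969 W


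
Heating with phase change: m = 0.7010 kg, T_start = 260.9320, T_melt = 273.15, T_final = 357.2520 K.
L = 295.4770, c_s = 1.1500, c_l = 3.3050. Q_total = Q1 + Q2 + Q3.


Q1 (sensible, solid) = 0.7010 * 1.1500 * 12.2180 = 9.8495 kJ
Q2 (latent) = 0.7010 * 295.4770 = 207.1294 kJ
Q3 (sensible, liquid) = 0.7010 * 3.3050 * 84.1020 = 194.8479 kJ
Q_total = 411.8269 kJ

411.8269 kJ


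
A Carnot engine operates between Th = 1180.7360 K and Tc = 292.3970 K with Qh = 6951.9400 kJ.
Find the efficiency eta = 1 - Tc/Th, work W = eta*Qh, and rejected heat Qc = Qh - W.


eta = 1 - 292.3970/1180.7360 = 0.7524
W = 0.7524 * 6951.9400 = 5230.3643 kJ
Qc = 6951.9400 - 5230.3643 = 1721.5757 kJ

eta = 75.2360%, W = 5230.3643 kJ, Qc = 1721.5757 kJ


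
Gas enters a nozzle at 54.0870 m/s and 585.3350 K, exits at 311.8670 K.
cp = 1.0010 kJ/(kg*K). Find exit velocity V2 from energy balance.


dT = 273.4680 K
2*cp*1000*dT = 547482.9360
V1^2 = 2925.4036
V2 = sqrt(550408.3396) = 741.8951 m/s

741.8951 m/s


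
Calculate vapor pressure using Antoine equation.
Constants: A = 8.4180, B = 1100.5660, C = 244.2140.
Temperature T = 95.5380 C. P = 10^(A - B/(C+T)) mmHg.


C+T = 339.7520
B/(C+T) = 3.2393
log10(P) = 8.4180 - 3.2393 = 5.1787
P = 10^5.1787 = 150896.2257 mmHg

150896.2257 mmHg


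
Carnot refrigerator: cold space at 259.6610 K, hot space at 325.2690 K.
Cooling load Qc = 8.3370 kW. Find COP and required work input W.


COP = 259.6610 / 65.6080 = 3.9578
W = 8.3370 / 3.9578 = 2.1065 kW

COP = 3.9578, W = 2.1065 kW


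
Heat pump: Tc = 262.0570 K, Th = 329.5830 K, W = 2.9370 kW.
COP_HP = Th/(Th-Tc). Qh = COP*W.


COP = 329.5830 / 67.5260 = 4.8808
Qh = 4.8808 * 2.9370 = 14.3350 kW

COP = 4.8808, Qh = 14.3350 kW


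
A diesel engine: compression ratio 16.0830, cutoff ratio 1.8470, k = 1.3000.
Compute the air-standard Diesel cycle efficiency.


r^(k-1) = 2.3010
rc^k = 2.2203
eta = 0.5184 = 51.8362%

51.8362%


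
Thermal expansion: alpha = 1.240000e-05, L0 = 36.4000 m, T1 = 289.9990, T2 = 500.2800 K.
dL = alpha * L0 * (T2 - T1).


dT = 210.2810 K
dL = 1.240000e-05 * 36.4000 * 210.2810 = 0.094912 m
L_final = 36.494912 m

dL = 0.094912 m


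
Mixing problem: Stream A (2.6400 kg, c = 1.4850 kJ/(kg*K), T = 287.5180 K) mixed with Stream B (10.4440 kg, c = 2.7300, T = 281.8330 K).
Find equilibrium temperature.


num = 9162.8419
den = 32.4325
Tf = 282.5202 K

282.5202 K


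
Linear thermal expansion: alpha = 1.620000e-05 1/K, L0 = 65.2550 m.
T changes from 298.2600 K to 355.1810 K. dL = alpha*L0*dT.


dT = 56.9210 K
dL = 1.620000e-05 * 65.2550 * 56.9210 = 0.060173 m
L_final = 65.315173 m

dL = 0.060173 m


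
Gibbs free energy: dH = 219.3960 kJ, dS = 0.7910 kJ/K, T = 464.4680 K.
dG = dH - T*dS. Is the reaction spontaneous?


T*dS = 464.4680 * 0.7910 = 367.3942 kJ
dG = 219.3960 - 367.3942 = -147.9982 kJ (spontaneous)

dG = -147.9982 kJ, spontaneous


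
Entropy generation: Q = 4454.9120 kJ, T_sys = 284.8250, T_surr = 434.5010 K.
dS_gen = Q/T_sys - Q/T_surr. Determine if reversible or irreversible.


dS_sys = 4454.9120/284.8250 = 15.6409 kJ/K
dS_surr = -4454.9120/434.5010 = -10.2529 kJ/K
dS_gen = 15.6409 - 10.2529 = 5.3879 kJ/K (irreversible)

dS_gen = 5.3879 kJ/K, irreversible


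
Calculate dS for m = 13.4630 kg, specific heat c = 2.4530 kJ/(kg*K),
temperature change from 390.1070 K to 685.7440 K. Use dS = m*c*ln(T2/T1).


T2/T1 = 1.7578
ln(T2/T1) = 0.5641
dS = 13.4630 * 2.4530 * 0.5641 = 18.6287 kJ/K

18.6287 kJ/K


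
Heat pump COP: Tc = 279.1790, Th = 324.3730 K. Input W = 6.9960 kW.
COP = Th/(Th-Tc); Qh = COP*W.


COP = 324.3730 / 45.1940 = 7.1773
Qh = 7.1773 * 6.9960 = 50.2127 kW

COP = 7.1773, Qh = 50.2127 kW


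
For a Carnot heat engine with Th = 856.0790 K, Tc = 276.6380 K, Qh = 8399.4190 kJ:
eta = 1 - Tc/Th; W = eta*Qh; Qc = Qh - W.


eta = 1 - 276.6380/856.0790 = 0.6769
W = 0.6769 * 8399.4190 = 5685.1853 kJ
Qc = 8399.4190 - 5685.1853 = 2714.2337 kJ

eta = 67.6855%, W = 5685.1853 kJ, Qc = 2714.2337 kJ


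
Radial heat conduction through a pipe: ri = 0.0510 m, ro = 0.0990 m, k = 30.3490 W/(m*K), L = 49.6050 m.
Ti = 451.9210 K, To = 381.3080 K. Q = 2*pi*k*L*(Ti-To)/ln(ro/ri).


dT = 70.6130 K
ln(ro/ri) = 0.6633
Q = 2*pi*30.3490*49.6050*70.6130 / 0.6633 = 1006996.9606 W

1006996.9606 W


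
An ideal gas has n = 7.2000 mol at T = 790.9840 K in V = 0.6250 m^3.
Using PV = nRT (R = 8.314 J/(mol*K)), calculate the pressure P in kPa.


P = nRT/V = 7.2000 * 8.314 * 790.9840 / 0.6250
= 47348.9350 / 0.6250 = 75758.2960 Pa = 75.7583 kPa

75.7583 kPa


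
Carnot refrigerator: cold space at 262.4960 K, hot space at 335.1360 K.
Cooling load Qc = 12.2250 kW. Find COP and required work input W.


COP = 262.4960 / 72.6400 = 3.6137
W = 12.2250 / 3.6137 = 3.3830 kW

COP = 3.6137, W = 3.3830 kW


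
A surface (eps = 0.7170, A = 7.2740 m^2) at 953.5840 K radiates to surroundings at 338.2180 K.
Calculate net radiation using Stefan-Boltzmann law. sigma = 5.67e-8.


T^4 = 8.2687e+11
Tsurr^4 = 1.3085e+10
Q = 0.7170 * 5.67e-8 * 7.2740 * 8.1378e+11 = 240648.7136 W

240648.7136 W


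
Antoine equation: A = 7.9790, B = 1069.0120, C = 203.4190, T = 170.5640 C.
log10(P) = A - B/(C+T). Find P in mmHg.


C+T = 373.9830
B/(C+T) = 2.8585
log10(P) = 7.9790 - 2.8585 = 5.1205
P = 10^5.1205 = 131992.4879 mmHg

131992.4879 mmHg


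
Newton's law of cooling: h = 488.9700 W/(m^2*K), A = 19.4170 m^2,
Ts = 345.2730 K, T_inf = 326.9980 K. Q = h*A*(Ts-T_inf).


dT = 18.2750 K
Q = 488.9700 * 19.4170 * 18.2750 = 173508.8897 W

173508.8897 W


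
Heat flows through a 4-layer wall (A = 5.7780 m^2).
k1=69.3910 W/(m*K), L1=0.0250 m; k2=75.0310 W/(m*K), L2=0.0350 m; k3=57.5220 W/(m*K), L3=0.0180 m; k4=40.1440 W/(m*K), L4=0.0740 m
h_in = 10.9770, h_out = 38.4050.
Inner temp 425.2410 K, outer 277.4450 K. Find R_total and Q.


R_conv_in = 1/(10.9770*5.7780) = 0.0158
R_1 = 0.0250/(69.3910*5.7780) = 6.2353e-05
R_2 = 0.0350/(75.0310*5.7780) = 8.0733e-05
R_3 = 0.0180/(57.5220*5.7780) = 5.4158e-05
R_4 = 0.0740/(40.1440*5.7780) = 0.0003
R_conv_out = 1/(38.4050*5.7780) = 0.0045
R_total = 0.0208 K/W
Q = 147.7960 / 0.0208 = 7109.2156 W

R_total = 0.0208 K/W, Q = 7109.2156 W


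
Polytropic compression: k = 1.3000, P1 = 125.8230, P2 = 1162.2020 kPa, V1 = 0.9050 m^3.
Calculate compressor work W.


(k-1)/k = 0.2308
(P2/P1)^exp = 1.6704
W = 4.3333 * 125.8230 * 0.9050 * (1.6704 - 1) = 330.7846 kJ

330.7846 kJ


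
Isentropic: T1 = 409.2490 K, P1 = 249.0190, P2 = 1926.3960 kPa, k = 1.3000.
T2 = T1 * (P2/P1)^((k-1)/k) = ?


(k-1)/k = 0.2308
(P2/P1)^exp = 1.6034
T2 = 409.2490 * 1.6034 = 656.1892 K

656.1892 K


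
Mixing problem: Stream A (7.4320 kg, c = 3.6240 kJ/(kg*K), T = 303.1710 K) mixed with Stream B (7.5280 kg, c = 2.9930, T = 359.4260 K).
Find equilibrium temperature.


num = 16263.8132
den = 49.4649
Tf = 328.7952 K

328.7952 K


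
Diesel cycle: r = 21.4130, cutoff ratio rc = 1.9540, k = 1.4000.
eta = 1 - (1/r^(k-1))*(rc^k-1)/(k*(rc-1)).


r^(k-1) = 3.4062
rc^k = 2.5544
eta = 0.6583 = 65.8316%

65.8316%


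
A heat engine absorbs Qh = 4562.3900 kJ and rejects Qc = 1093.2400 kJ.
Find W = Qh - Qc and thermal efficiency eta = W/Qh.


W = 4562.3900 - 1093.2400 = 3469.1500 kJ
eta = 3469.1500 / 4562.3900 = 0.7604 = 76.0380%

W = 3469.1500 kJ, eta = 76.0380%


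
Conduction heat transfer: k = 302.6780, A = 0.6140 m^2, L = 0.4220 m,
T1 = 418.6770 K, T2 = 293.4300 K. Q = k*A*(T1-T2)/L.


dT = 125.2470 K
Q = 302.6780 * 0.6140 * 125.2470 / 0.4220 = 55157.4409 W

55157.4409 W


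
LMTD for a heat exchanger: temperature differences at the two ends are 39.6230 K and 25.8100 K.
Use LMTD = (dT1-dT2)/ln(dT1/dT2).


dT1/dT2 = 1.5352
ln(dT1/dT2) = 0.4286
LMTD = 13.8130 / 0.4286 = 32.2246 K

32.2246 K


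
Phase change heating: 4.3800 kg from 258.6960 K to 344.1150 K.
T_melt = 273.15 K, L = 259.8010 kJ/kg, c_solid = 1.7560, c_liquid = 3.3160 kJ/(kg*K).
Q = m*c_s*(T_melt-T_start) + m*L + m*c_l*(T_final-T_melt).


Q1 (sensible, solid) = 4.3800 * 1.7560 * 14.4540 = 111.1698 kJ
Q2 (latent) = 4.3800 * 259.8010 = 1137.9284 kJ
Q3 (sensible, liquid) = 4.3800 * 3.3160 * 70.9650 = 1030.7013 kJ
Q_total = 2279.7995 kJ

2279.7995 kJ


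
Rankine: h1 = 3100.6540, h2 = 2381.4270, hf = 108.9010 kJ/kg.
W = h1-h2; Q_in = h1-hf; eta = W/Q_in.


W = 719.2270 kJ/kg
Q_in = 2991.7530 kJ/kg
eta = 0.2404 = 24.0403%

eta = 24.0403%


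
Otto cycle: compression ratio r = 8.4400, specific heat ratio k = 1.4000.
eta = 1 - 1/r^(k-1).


r^(k-1) = 2.3471
eta = 1 - 1/2.3471 = 0.5739 = 57.3948%

57.3948%


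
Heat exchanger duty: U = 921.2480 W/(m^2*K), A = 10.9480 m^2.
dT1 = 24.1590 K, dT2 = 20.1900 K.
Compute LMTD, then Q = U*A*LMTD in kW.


LMTD = 22.1152 K
Q = 921.2480 * 10.9480 * 22.1152 = 223049.7156 W = 223.0497 kW

223.0497 kW


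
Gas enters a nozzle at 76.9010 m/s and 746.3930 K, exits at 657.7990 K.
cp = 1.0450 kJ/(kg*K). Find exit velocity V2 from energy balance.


dT = 88.5940 K
2*cp*1000*dT = 185161.4600
V1^2 = 5913.7638
V2 = sqrt(191075.2238) = 437.1215 m/s

437.1215 m/s


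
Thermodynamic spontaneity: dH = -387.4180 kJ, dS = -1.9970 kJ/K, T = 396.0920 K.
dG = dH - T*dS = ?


T*dS = 396.0920 * -1.9970 = -790.9957 kJ
dG = -387.4180 + 790.9957 = 403.5777 kJ (non-spontaneous)

dG = 403.5777 kJ, non-spontaneous


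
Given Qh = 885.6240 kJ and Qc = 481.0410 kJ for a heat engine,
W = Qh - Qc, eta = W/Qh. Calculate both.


W = 885.6240 - 481.0410 = 404.5830 kJ
eta = 404.5830 / 885.6240 = 0.4568 = 45.6834%

W = 404.5830 kJ, eta = 45.6834%


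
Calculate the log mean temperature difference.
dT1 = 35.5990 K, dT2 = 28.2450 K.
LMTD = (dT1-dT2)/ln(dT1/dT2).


dT1/dT2 = 1.2604
ln(dT1/dT2) = 0.2314
LMTD = 7.3540 / 0.2314 = 31.7803 K

31.7803 K


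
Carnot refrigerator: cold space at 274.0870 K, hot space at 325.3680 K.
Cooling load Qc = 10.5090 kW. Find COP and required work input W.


COP = 274.0870 / 51.2810 = 5.3448
W = 10.5090 / 5.3448 = 1.9662 kW

COP = 5.3448, W = 1.9662 kW


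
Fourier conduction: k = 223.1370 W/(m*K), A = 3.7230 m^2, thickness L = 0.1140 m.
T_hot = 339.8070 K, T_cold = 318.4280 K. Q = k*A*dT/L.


dT = 21.3790 K
Q = 223.1370 * 3.7230 * 21.3790 / 0.1140 = 155792.7208 W

155792.7208 W


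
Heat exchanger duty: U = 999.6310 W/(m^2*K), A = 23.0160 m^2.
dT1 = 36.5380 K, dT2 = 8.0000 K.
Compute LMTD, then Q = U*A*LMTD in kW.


LMTD = 18.7885 K
Q = 999.6310 * 23.0160 * 18.7885 = 432275.5707 W = 432.2756 kW

432.2756 kW


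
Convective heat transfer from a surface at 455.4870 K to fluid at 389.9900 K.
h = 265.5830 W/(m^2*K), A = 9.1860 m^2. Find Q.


dT = 65.4970 K
Q = 265.5830 * 9.1860 * 65.4970 = 159789.4573 W

159789.4573 W


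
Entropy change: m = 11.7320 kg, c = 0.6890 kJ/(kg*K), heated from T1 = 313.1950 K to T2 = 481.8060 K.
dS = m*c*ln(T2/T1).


T2/T1 = 1.5384
ln(T2/T1) = 0.4307
dS = 11.7320 * 0.6890 * 0.4307 = 3.4816 kJ/K

3.4816 kJ/K


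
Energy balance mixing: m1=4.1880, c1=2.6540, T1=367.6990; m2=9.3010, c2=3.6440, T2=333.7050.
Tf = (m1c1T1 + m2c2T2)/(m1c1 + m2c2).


num = 15397.1682
den = 45.0078
Tf = 342.1000 K

342.1000 K


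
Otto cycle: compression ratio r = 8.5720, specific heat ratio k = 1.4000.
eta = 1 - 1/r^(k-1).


r^(k-1) = 2.3617
eta = 1 - 1/2.3617 = 0.5766 = 57.6584%

57.6584%


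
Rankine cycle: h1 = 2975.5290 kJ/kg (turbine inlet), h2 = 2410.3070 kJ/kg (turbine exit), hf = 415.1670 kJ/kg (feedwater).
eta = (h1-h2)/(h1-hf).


W = 565.2220 kJ/kg
Q_in = 2560.3620 kJ/kg
eta = 0.2208 = 22.0759%

eta = 22.0759%


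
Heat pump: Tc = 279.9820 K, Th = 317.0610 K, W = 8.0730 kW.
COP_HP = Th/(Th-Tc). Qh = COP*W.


COP = 317.0610 / 37.0790 = 8.5510
Qh = 8.5510 * 8.0730 = 69.0319 kW

COP = 8.5510, Qh = 69.0319 kW


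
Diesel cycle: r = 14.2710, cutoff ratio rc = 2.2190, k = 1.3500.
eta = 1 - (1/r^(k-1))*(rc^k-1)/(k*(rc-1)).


r^(k-1) = 2.5355
rc^k = 2.9330
eta = 0.5367 = 53.6728%

53.6728%


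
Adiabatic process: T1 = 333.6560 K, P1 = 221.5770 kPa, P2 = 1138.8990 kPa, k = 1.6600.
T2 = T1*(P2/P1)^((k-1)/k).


(k-1)/k = 0.3976
(P2/P1)^exp = 1.9172
T2 = 333.6560 * 1.9172 = 639.6906 K

639.6906 K


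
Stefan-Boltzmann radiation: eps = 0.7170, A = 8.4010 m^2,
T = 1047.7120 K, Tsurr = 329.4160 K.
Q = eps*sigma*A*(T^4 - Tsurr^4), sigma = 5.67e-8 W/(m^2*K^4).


T^4 = 1.2049e+12
Tsurr^4 = 1.1775e+10
Q = 0.7170 * 5.67e-8 * 8.4010 * 1.1932e+12 = 407507.6834 W

407507.6834 W


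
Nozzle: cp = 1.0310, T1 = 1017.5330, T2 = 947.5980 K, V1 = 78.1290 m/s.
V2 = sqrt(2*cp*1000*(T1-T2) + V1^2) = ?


dT = 69.9350 K
2*cp*1000*dT = 144205.9700
V1^2 = 6104.1406
V2 = sqrt(150310.1106) = 387.6985 m/s

387.6985 m/s


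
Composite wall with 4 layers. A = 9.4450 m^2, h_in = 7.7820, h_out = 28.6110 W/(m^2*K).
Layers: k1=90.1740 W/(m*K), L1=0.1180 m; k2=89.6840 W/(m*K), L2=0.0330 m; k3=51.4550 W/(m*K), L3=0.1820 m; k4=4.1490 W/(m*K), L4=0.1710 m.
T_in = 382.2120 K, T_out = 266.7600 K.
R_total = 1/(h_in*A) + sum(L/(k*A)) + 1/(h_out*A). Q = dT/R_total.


R_conv_in = 1/(7.7820*9.4450) = 0.0136
R_1 = 0.1180/(90.1740*9.4450) = 0.0001
R_2 = 0.0330/(89.6840*9.4450) = 3.8958e-05
R_3 = 0.1820/(51.4550*9.4450) = 0.0004
R_4 = 0.1710/(4.1490*9.4450) = 0.0044
R_conv_out = 1/(28.6110*9.4450) = 0.0037
R_total = 0.0222 K/W
Q = 115.4520 / 0.0222 = 5195.5198 W

R_total = 0.0222 K/W, Q = 5195.5198 W


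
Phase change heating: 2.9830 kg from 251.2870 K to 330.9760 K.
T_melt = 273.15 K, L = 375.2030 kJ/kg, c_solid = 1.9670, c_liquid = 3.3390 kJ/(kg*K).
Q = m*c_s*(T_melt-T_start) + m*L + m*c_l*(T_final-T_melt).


Q1 (sensible, solid) = 2.9830 * 1.9670 * 21.8630 = 128.2825 kJ
Q2 (latent) = 2.9830 * 375.2030 = 1119.2305 kJ
Q3 (sensible, liquid) = 2.9830 * 3.3390 * 57.8260 = 575.9607 kJ
Q_total = 1823.4737 kJ

1823.4737 kJ


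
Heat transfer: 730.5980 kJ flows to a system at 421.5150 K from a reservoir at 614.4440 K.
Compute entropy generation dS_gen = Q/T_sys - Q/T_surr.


dS_sys = 730.5980/421.5150 = 1.7333 kJ/K
dS_surr = -730.5980/614.4440 = -1.1890 kJ/K
dS_gen = 1.7333 - 1.1890 = 0.5442 kJ/K (irreversible)

dS_gen = 0.5442 kJ/K, irreversible


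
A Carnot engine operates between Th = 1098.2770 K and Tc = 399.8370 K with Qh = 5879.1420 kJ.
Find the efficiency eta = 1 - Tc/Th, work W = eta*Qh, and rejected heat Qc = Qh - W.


eta = 1 - 399.8370/1098.2770 = 0.6359
W = 0.6359 * 5879.1420 = 3738.7908 kJ
Qc = 5879.1420 - 3738.7908 = 2140.3512 kJ

eta = 63.5942%, W = 3738.7908 kJ, Qc = 2140.3512 kJ


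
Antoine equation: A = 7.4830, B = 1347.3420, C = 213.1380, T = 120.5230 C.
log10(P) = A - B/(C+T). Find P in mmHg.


C+T = 333.6610
B/(C+T) = 4.0381
log10(P) = 7.4830 - 4.0381 = 3.4449
P = 10^3.4449 = 2785.7581 mmHg

2785.7581 mmHg


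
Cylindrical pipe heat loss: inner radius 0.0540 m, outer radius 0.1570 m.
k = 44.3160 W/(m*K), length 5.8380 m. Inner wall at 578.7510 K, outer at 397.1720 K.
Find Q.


dT = 181.5790 K
ln(ro/ri) = 1.0673
Q = 2*pi*44.3160*5.8380*181.5790 / 1.0673 = 276566.2520 W

276566.2520 W


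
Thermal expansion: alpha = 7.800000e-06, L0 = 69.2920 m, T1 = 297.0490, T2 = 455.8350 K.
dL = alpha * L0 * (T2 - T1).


dT = 158.7860 K
dL = 7.800000e-06 * 69.2920 * 158.7860 = 0.085820 m
L_final = 69.377820 m

dL = 0.085820 m


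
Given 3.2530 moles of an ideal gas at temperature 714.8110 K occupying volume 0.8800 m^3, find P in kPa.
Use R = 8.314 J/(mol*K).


P = nRT/V = 3.2530 * 8.314 * 714.8110 / 0.8800
= 19332.3794 / 0.8800 = 21968.6130 Pa = 21.9686 kPa

21.9686 kPa


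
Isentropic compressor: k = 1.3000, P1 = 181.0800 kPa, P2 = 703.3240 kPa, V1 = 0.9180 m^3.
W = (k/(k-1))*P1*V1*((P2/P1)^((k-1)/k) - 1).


(k-1)/k = 0.2308
(P2/P1)^exp = 1.3677
W = 4.3333 * 181.0800 * 0.9180 * (1.3677 - 1) = 264.8631 kJ

264.8631 kJ


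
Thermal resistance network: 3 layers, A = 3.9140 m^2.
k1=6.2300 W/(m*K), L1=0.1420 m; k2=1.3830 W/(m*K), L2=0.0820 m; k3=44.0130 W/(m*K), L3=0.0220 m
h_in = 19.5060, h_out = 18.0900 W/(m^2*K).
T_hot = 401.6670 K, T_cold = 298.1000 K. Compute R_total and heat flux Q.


R_conv_in = 1/(19.5060*3.9140) = 0.0131
R_1 = 0.1420/(6.2300*3.9140) = 0.0058
R_2 = 0.0820/(1.3830*3.9140) = 0.0151
R_3 = 0.0220/(44.0130*3.9140) = 0.0001
R_conv_out = 1/(18.0900*3.9140) = 0.0141
R_total = 0.0483 K/W
Q = 103.5670 / 0.0483 = 2143.2985 W

R_total = 0.0483 K/W, Q = 2143.2985 W


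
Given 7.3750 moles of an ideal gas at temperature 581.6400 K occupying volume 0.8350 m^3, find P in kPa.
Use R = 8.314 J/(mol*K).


P = nRT/V = 7.3750 * 8.314 * 581.6400 / 0.8350
= 35663.6928 / 0.8350 = 42711.0094 Pa = 42.7110 kPa

42.7110 kPa


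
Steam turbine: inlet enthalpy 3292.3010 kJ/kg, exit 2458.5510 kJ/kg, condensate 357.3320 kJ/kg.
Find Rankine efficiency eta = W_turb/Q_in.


W = 833.7500 kJ/kg
Q_in = 2934.9690 kJ/kg
eta = 0.2841 = 28.4075%

eta = 28.4075%


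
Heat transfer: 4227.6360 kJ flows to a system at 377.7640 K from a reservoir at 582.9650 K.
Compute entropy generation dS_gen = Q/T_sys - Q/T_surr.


dS_sys = 4227.6360/377.7640 = 11.1912 kJ/K
dS_surr = -4227.6360/582.9650 = -7.2520 kJ/K
dS_gen = 11.1912 - 7.2520 = 3.9393 kJ/K (irreversible)

dS_gen = 3.9393 kJ/K, irreversible


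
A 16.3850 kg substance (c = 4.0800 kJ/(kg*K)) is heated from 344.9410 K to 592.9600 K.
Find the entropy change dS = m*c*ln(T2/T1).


T2/T1 = 1.7190
ln(T2/T1) = 0.5418
dS = 16.3850 * 4.0800 * 0.5418 = 36.2167 kJ/K

36.2167 kJ/K


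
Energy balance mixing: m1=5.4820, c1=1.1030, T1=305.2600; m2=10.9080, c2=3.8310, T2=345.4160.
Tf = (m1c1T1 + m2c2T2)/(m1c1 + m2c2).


num = 16280.2323
den = 47.8352
Tf = 340.3400 K

340.3400 K


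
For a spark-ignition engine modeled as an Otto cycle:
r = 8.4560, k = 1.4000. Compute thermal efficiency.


r^(k-1) = 2.3489
eta = 1 - 1/2.3489 = 0.5743 = 57.4270%

57.4270%


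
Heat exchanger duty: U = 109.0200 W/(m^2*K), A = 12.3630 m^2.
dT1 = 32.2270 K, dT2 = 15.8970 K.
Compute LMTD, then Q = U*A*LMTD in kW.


LMTD = 23.1082 K
Q = 109.0200 * 12.3630 * 23.1082 = 31145.6212 W = 31.1456 kW

31.1456 kW


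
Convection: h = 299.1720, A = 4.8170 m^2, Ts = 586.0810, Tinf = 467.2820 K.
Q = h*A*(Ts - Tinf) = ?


dT = 118.7990 K
Q = 299.1720 * 4.8170 * 118.7990 = 171202.6079 W

171202.6079 W


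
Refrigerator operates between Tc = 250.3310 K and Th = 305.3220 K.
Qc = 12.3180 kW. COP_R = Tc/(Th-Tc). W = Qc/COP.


COP = 250.3310 / 54.9910 = 4.5522
W = 12.3180 / 4.5522 = 2.7059 kW

COP = 4.5522, W = 2.7059 kW


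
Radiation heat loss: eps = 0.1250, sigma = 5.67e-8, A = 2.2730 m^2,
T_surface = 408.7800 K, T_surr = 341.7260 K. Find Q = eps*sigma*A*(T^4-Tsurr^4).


T^4 = 2.7923e+10
Tsurr^4 = 1.3637e+10
Q = 0.1250 * 5.67e-8 * 2.2730 * 1.4286e+10 = 230.1456 W

230.1456 W


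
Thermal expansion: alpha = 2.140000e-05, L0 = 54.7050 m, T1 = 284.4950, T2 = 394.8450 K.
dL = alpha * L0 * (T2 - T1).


dT = 110.3500 K
dL = 2.140000e-05 * 54.7050 * 110.3500 = 0.129185 m
L_final = 54.834185 m

dL = 0.129185 m


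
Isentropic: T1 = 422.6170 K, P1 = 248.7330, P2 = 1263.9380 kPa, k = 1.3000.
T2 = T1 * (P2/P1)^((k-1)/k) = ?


(k-1)/k = 0.2308
(P2/P1)^exp = 1.4552
T2 = 422.6170 * 1.4552 = 614.9903 K

614.9903 K


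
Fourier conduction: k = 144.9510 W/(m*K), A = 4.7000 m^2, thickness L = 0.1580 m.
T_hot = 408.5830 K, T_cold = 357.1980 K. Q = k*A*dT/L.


dT = 51.3850 K
Q = 144.9510 * 4.7000 * 51.3850 / 0.1580 = 221563.5667 W

221563.5667 W


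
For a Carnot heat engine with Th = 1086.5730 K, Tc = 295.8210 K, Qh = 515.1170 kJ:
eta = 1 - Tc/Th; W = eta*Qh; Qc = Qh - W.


eta = 1 - 295.8210/1086.5730 = 0.7277
W = 0.7277 * 515.1170 = 374.8757 kJ
Qc = 515.1170 - 374.8757 = 140.2413 kJ

eta = 72.7749%, W = 374.8757 kJ, Qc = 140.2413 kJ


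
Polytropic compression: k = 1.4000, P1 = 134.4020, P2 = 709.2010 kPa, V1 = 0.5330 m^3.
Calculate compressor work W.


(k-1)/k = 0.2857
(P2/P1)^exp = 1.6084
W = 3.5000 * 134.4020 * 0.5330 * (1.6084 - 1) = 152.5381 kJ

152.5381 kJ


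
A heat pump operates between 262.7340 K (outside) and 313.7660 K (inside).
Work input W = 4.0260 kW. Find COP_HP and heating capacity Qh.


COP = 313.7660 / 51.0320 = 6.1484
Qh = 6.1484 * 4.0260 = 24.7535 kW

COP = 6.1484, Qh = 24.7535 kW


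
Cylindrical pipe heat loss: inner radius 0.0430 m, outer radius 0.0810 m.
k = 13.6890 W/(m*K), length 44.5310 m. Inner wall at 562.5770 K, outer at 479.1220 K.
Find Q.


dT = 83.4550 K
ln(ro/ri) = 0.6332
Q = 2*pi*13.6890*44.5310*83.4550 / 0.6332 = 504768.0546 W

504768.0546 W


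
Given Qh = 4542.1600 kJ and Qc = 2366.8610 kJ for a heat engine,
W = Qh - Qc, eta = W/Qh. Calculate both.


W = 4542.1600 - 2366.8610 = 2175.2990 kJ
eta = 2175.2990 / 4542.1600 = 0.4789 = 47.8913%

W = 2175.2990 kJ, eta = 47.8913%


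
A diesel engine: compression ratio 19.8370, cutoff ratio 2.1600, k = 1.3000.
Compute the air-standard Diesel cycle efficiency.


r^(k-1) = 2.4504
rc^k = 2.7214
eta = 0.5342 = 53.4163%

53.4163%


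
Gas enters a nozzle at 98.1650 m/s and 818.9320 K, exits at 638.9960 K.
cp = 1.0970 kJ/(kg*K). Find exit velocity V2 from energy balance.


dT = 179.9360 K
2*cp*1000*dT = 394779.5840
V1^2 = 9636.3672
V2 = sqrt(404415.9512) = 635.9371 m/s

635.9371 m/s


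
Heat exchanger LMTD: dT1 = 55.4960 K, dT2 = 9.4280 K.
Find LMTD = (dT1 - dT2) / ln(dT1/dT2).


dT1/dT2 = 5.8863
ln(dT1/dT2) = 1.7726
LMTD = 46.0680 / 1.7726 = 25.9885 K

25.9885 K


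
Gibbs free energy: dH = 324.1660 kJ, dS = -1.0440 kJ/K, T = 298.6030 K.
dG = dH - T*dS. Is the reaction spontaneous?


T*dS = 298.6030 * -1.0440 = -311.7415 kJ
dG = 324.1660 + 311.7415 = 635.9075 kJ (non-spontaneous)

dG = 635.9075 kJ, non-spontaneous


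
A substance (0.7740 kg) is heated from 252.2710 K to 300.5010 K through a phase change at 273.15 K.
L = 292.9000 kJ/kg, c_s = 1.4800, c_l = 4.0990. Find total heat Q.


Q1 (sensible, solid) = 0.7740 * 1.4800 * 20.8790 = 23.9173 kJ
Q2 (latent) = 0.7740 * 292.9000 = 226.7046 kJ
Q3 (sensible, liquid) = 0.7740 * 4.0990 * 27.3510 = 86.7745 kJ
Q_total = 337.3964 kJ

337.3964 kJ


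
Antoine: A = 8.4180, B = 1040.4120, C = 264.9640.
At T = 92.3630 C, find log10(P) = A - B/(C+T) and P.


C+T = 357.3270
B/(C+T) = 2.9117
log10(P) = 8.4180 - 2.9117 = 5.5063
P = 10^5.5063 = 320883.6935 mmHg

320883.6935 mmHg


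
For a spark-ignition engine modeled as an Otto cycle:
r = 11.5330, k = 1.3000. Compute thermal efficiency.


r^(k-1) = 2.0825
eta = 1 - 1/2.0825 = 0.5198 = 51.9805%

51.9805%


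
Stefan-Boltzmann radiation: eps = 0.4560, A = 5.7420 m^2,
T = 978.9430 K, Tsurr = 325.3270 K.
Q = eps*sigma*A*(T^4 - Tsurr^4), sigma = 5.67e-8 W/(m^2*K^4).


T^4 = 9.1840e+11
Tsurr^4 = 1.1202e+10
Q = 0.4560 * 5.67e-8 * 5.7420 * 9.0719e+11 = 134682.4720 W

134682.4720 W


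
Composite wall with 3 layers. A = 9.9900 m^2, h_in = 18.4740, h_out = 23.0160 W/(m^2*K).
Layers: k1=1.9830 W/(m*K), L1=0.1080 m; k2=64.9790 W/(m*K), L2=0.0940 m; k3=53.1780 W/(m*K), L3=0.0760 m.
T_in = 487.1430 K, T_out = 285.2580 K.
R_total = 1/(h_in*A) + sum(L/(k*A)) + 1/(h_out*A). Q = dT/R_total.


R_conv_in = 1/(18.4740*9.9900) = 0.0054
R_1 = 0.1080/(1.9830*9.9900) = 0.0055
R_2 = 0.0940/(64.9790*9.9900) = 0.0001
R_3 = 0.0760/(53.1780*9.9900) = 0.0001
R_conv_out = 1/(23.0160*9.9900) = 0.0043
R_total = 0.0155 K/W
Q = 201.8850 / 0.0155 = 13018.7950 W

R_total = 0.0155 K/W, Q = 13018.7950 W


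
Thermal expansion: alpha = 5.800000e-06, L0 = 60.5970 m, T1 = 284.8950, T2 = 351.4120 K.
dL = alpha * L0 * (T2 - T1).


dT = 66.5170 K
dL = 5.800000e-06 * 60.5970 * 66.5170 = 0.023378 m
L_final = 60.620378 m

dL = 0.023378 m


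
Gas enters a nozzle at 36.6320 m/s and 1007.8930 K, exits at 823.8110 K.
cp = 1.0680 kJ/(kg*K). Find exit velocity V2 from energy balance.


dT = 184.0820 K
2*cp*1000*dT = 393199.1520
V1^2 = 1341.9034
V2 = sqrt(394541.0554) = 628.1250 m/s

628.1250 m/s


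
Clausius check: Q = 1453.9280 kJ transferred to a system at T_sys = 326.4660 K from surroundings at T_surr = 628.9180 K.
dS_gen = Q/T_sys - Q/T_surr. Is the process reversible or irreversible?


dS_sys = 1453.9280/326.4660 = 4.4535 kJ/K
dS_surr = -1453.9280/628.9180 = -2.3118 kJ/K
dS_gen = 4.4535 - 2.3118 = 2.1417 kJ/K (irreversible)

dS_gen = 2.1417 kJ/K, irreversible


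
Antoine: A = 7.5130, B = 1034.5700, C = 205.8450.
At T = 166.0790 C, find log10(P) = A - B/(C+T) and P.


C+T = 371.9240
B/(C+T) = 2.7817
log10(P) = 7.5130 - 2.7817 = 4.7313
P = 10^4.7313 = 53867.8387 mmHg

53867.8387 mmHg


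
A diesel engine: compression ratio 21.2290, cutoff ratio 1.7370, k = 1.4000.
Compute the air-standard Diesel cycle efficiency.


r^(k-1) = 3.3945
rc^k = 2.1663
eta = 0.6670 = 66.6999%

66.6999%


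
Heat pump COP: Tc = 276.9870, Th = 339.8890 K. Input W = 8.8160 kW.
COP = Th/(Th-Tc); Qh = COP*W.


COP = 339.8890 / 62.9020 = 5.4035
Qh = 5.4035 * 8.8160 = 47.6370 kW

COP = 5.4035, Qh = 47.6370 kW


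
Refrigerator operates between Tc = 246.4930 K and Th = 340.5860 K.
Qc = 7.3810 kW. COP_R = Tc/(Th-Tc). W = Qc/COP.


COP = 246.4930 / 94.0930 = 2.6197
W = 7.3810 / 2.6197 = 2.8175 kW

COP = 2.6197, W = 2.8175 kW


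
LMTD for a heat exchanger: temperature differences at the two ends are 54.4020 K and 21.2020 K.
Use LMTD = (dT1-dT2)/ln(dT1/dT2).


dT1/dT2 = 2.5659
ln(dT1/dT2) = 0.9423
LMTD = 33.2000 / 0.9423 = 35.2327 K

35.2327 K


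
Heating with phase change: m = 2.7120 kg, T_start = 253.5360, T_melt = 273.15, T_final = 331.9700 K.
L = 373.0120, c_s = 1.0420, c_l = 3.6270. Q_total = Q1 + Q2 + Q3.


Q1 (sensible, solid) = 2.7120 * 1.0420 * 19.6140 = 55.4273 kJ
Q2 (latent) = 2.7120 * 373.0120 = 1011.6085 kJ
Q3 (sensible, liquid) = 2.7120 * 3.6270 * 58.8200 = 578.5785 kJ
Q_total = 1645.6143 kJ

1645.6143 kJ


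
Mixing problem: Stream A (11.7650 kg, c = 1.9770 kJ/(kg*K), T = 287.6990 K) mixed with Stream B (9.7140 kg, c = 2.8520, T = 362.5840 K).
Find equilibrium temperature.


num = 16736.8536
den = 50.9637
Tf = 328.4071 K

328.4071 K


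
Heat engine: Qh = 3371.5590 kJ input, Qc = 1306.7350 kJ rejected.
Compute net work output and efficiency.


W = 3371.5590 - 1306.7350 = 2064.8240 kJ
eta = 2064.8240 / 3371.5590 = 0.6124 = 61.2424%

W = 2064.8240 kJ, eta = 61.2424%


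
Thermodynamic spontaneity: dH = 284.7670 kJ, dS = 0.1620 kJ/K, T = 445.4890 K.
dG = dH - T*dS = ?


T*dS = 445.4890 * 0.1620 = 72.1692 kJ
dG = 284.7670 - 72.1692 = 212.5978 kJ (non-spontaneous)

dG = 212.5978 kJ, non-spontaneous


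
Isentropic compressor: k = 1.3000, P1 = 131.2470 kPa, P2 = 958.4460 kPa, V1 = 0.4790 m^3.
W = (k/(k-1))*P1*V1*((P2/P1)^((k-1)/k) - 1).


(k-1)/k = 0.2308
(P2/P1)^exp = 1.5822
W = 4.3333 * 131.2470 * 0.4790 * (1.5822 - 1) = 158.6087 kJ

158.6087 kJ


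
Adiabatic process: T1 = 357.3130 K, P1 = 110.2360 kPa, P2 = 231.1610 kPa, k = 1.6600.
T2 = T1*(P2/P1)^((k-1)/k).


(k-1)/k = 0.3976
(P2/P1)^exp = 1.3423
T2 = 357.3130 * 1.3423 = 479.6344 K

479.6344 K


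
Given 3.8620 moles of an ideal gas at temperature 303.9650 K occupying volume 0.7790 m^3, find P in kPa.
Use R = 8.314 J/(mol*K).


P = nRT/V = 3.8620 * 8.314 * 303.9650 / 0.7790
= 9759.9113 / 0.7790 = 12528.7693 Pa = 12.5288 kPa

12.5288 kPa


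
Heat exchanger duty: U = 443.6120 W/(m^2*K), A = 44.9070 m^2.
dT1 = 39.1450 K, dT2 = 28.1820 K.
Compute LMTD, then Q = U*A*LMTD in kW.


LMTD = 33.3638 K
Q = 443.6120 * 44.9070 * 33.3638 = 664650.6379 W = 664.6506 kW

664.6506 kW


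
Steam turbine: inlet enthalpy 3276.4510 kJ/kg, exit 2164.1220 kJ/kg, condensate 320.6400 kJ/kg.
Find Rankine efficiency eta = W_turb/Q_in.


W = 1112.3290 kJ/kg
Q_in = 2955.8110 kJ/kg
eta = 0.3763 = 37.6319%

eta = 37.6319%


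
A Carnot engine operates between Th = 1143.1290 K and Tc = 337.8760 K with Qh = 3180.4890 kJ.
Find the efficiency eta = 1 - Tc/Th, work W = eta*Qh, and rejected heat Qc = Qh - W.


eta = 1 - 337.8760/1143.1290 = 0.7044
W = 0.7044 * 3180.4890 = 2240.4281 kJ
Qc = 3180.4890 - 2240.4281 = 940.0609 kJ

eta = 70.4429%, W = 2240.4281 kJ, Qc = 940.0609 kJ


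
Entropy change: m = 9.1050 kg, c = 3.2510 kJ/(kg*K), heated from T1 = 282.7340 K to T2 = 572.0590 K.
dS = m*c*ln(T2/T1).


T2/T1 = 2.0233
ln(T2/T1) = 0.7047
dS = 9.1050 * 3.2510 * 0.7047 = 20.8604 kJ/K

20.8604 kJ/K


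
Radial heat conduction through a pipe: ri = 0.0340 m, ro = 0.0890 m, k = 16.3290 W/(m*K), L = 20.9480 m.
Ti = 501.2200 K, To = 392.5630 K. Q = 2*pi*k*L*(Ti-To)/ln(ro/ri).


dT = 108.6570 K
ln(ro/ri) = 0.9623
Q = 2*pi*16.3290*20.9480*108.6570 / 0.9623 = 242683.4433 W

242683.4433 W


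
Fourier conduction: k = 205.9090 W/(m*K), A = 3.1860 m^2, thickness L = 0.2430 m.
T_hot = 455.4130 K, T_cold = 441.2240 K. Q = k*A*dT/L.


dT = 14.1890 K
Q = 205.9090 * 3.1860 * 14.1890 / 0.2430 = 38305.9834 W

38305.9834 W


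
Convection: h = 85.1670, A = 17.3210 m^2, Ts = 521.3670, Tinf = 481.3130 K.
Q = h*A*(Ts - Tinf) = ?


dT = 40.0540 K
Q = 85.1670 * 17.3210 * 40.0540 = 59086.7639 W

59086.7639 W


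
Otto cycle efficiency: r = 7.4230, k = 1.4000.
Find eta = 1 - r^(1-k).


r^(k-1) = 2.2296
eta = 1 - 1/2.2296 = 0.5515 = 55.1494%

55.1494%
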